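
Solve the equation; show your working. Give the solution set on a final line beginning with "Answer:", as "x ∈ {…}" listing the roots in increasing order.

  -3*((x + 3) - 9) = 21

Step 1. [-3*((x + 3) - 9) = 21] LHS = -3·(…); ÷-3 both sides. So div: (x + 3) - 9 = -7.
Step 2. [(x + 3) - 9 = -7] peel the -9: add 9 from each side ⇒ sub: x + 3 = 2.
Step 3. [x + 3 = 2] 3 comes off first (subtract 3), so sub: x = -1.

Answer: x ∈ {-1}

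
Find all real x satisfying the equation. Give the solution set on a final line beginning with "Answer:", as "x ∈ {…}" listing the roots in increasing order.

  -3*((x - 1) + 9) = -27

Step 1. [-3*((x - 1) + 9) = -27] -3 out front; divide by -3, so div: (x - 1) + 9 = 9.
Step 2. [(x - 1) + 9 = 9] 9 comes off first (subtract 9), so sub: x - 1 = 0.
Step 3. [x - 1 = 0] the outer -1 inverts by adding 1, so sub: x = 1.

Answer: x ∈ {1}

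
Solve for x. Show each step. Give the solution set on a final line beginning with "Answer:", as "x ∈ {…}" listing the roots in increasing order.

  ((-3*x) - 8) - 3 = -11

Step 1. [((-3*x) - 8) - 3 = -11] -3 is outermost — add 3 both sides. So sub: (-3*x) - 8 = -8.
Step 2. [(-3*x) - 8 = -8] peel the -8: add 8 from each side. So sub: -3*x = 0.
Step 3. [-3*x = 0] divide by the outer -3. So div: x = 0.

Answer: x ∈ {0}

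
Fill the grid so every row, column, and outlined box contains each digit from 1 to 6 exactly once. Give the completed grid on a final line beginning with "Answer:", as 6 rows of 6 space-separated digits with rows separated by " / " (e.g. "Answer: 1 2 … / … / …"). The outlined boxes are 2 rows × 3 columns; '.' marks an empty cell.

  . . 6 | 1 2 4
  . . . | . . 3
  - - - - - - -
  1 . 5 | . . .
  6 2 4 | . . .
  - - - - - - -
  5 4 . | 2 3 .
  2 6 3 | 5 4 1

Step 1. [r3c5∈{6}] only 6 remains possible at r3c5 ⇒ r3c5=6.
Step 2. [r2c5∈{5}] nothing but 5 survives at r2c5, so r2c5=5.
Step 3. [r3c2∈{3}] r3c2 is down to just 3, so r3c2=3.
Step 4. [r2c3∈{1,2}] row 2 places 2 nowhere but r2c3. So r2c3=2.
Step 5. [r1c2∈{5}] r1c2 is down to just 5 ⇒ r1c2=5.
Step 6. [r2c4∈{6}] r2c4's peers cover all but 6. So r2c4=6.
Step 7. [r3c6∈{2}] r3c6 is down to just 2. So r3c6=2.
Step 8. [r3c4∈{4}] only 4 remains possible at r3c4 ⇒ r3c4=4.
Step 9. [r1c1∈{3}] only 3 remains possible at r1c1 ⇒ r1c1=3.
Step 10. [r5c3∈{1}] nothing but 1 survives at r5c3 ⇒ r5c3=1.
Step 11. [r2c1∈{4}] r2c1's peers cover all but 4, so r2c1=4.
Step 12. [r4c5∈{1}] nothing but 1 survives at r4c5, so r4c5=1.
Step 13. [r4c4∈{3}] r4c4 is down to just 3 ⇒ r4c4=3.
Step 14. [r5c6∈{6}] r5c6 is down to just 6, so r5c6=6.
Step 15. [r2c2∈{1}] r2c2 has the single candidate 1 ⇒ r2c2=1.
Step 16. [r4c6∈{5}] only 5 remains possible at r4c6, so r4c6=5.

Answer: 3 5 6 1 2 4 / 4 1 2 6 5 3 / 1 3 5 4 6 2 / 6 2 4 3 1 5 / 5 4 1 2 3 6 / 2 6 3 5 4 1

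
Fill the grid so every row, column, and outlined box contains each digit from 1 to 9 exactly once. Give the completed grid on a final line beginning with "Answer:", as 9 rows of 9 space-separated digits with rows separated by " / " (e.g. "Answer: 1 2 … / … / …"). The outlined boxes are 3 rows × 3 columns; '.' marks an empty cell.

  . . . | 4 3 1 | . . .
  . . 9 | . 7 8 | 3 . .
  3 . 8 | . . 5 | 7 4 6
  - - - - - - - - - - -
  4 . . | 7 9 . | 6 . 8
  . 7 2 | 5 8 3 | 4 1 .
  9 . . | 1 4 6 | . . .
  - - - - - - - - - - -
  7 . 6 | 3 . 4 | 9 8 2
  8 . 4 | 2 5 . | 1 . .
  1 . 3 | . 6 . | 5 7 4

Step 1. [r6c3∈{5}] r6c3 is down to just 5 ⇒ r6c3=5.
Step 2. [r9c2∈{2,9}] in row 9, 2 fits only at r9c2 ⇒ r9c2=2.
Step 3. [r4c8∈{2,3,5}] row 4 places 5 nowhere but r4c8. So r4c8=5.
Step 4. [r2c8∈{2}] r2c8 has the single candidate 2. So r2c8=2.
Step 5. [r6c8∈{3}] nothing but 3 survives at r6c8, so r6c8=3.
Step 6. [r2c2∈{1,4,5,6}] row 2 places 4 nowhere but r2c2. So r2c2=4.
Step 7. [r1c2∈{5,6}] col 2 places 6 nowhere but r1c2. So r1c2=6.
Step 8. [r2c1∈{5}] only 5 remains possible at r2c1. So r2c1=5.
Step 9. [r9c6∈{9}] r9c6 is down to just 9, so r9c6=9.
Step 10. [r4c2∈{1,3}] across row 4, 3 lands solely at r4c2 ⇒ r4c2=3.
Step 11. [r5c9∈{9}] r5c9 has the single candidate 9. So r5c9=9.
Step 12. [r9c4∈{8}] only 8 remains possible at r9c4, so r9c4=8.
Step 13. [r6c9∈{7}] r6c9 has the single candidate 7 ⇒ r6c9=7.
Step 14. [r1c3∈{7}] only 7 remains possible at r1c3 ⇒ r1c3=7.
Step 15. [r1c7∈{8}] nothing but 8 survives at r1c7. So r1c7=8.
Step 16. [r2c9∈{1}] r2c9's peers cover all but 1. So r2c9=1.
Step 17. [r2c4∈{6}] only 6 remains possible at r2c4, so r2c4=6.
Step 18. [r3c2∈{1}] r3c2 has the single candidate 1, so r3c2=1.
Step 19. [r4c6∈{2}] only 2 remains possible at r4c6, so r4c6=2.
Step 20. [r6c7∈{2}] r6c7 has the single candidate 2, so r6c7=2.
Step 21. [r3c5∈{2}] nothing but 2 survives at r3c5. So r3c5=2.
Step 22. [r6c2∈{8}] nothing but 8 survives at r6c2. So r6c2=8.
Step 23. [r3c4∈{9}] r3c4 is down to just 9. So r3c4=9.
Step 24. [r8c2∈{9}] nothing but 9 survives at r8c2, so r8c2=9.
Step 25. [r5c1∈{6}] nothing but 6 survives at r5c1. So r5c1=6.
Step 26. [r1c8∈{9}] r1c8's peers cover all but 9 ⇒ r1c8=9.
Step 27. [r8c8∈{6}] r8c8 has the single candidate 6. So r8c8=6.
Step 28. [r7c5∈{1}] r7c5 is down to just 1, so r7c5=1.
Step 29. [r1c9∈{5}] nothing but 5 survives at r1c9 ⇒ r1c9=5.
Step 30. [r8c9∈{3}] r8c9's peers cover all but 3. So r8c9=3.
Step 31. [r7c2∈{5}] r7c2 has the single candidate 5, so r7c2=5.
Step 32. [r4c3∈{1}] r4c3's peers cover all but 1. So r4c3=1.
Step 33. [r8c6∈{7}] r8c6 is down to just 7, so r8c6=7.
Step 34. [r1c1∈{2}] r1c1's peers cover all but 2 ⇒ r1c1=2.

Answer: 2 6 7 4 3 1 8 9 5 / 5 4 9 6 7 8 3 2 1 / 3 1 8 9 2 5 7 4 6 / 4 3 1 7 9 2 6 5 8 / 6 7 2 5 8 3 4 1 9 / 9 8 5 1 4 6 2 3 7 / 7 5 6 3 1 4 9 8 2 / 8 9 4 2 5 7 1 6 3 / 1 2 3 8 6 9 5 7 4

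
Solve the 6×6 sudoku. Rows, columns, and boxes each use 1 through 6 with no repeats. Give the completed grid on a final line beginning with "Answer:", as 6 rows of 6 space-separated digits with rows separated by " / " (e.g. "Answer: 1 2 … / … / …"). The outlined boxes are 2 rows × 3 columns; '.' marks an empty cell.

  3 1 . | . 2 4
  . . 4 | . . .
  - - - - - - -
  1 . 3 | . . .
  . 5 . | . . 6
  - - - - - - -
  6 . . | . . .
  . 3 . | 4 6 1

Step 1. [r4c3∈{2}] r4c3 has the single candidate 2. So r4c3=2.
Step 2. [r6c3∈{5}] r6c3 has the single candidate 5. So r6c3=5.
Step 3. [r1c4∈{5,6}] in row 1, 5 fits only at r1c4 ⇒ r1c4=5.
Step 4. [r2c4∈{1,3,6}] 6 has one home in col 4: r2c4, so r2c4=6.
Step 5. [r2c2∈{2}] r2c2's peers cover all but 2 ⇒ r2c2=2.
Step 6. [r2c5∈{1,3}] in row 2, 1 fits only at r2c5. So r2c5=1.
Step 7. [r4c1∈{4}] r4c1's peers cover all but 4. So r4c1=4.
Step 8. [r3c4∈{2}] r3c4 is down to just 2 ⇒ r3c4=2.
Step 9. [r5c4∈{3}] r5c4 has the single candidate 3, so r5c4=3.
Step 10. [r5c5∈{5}] only 5 remains possible at r5c5 ⇒ r5c5=5.
Step 11. [r5c6∈{2}] nothing but 2 survives at r5c6. So r5c6=2.
Step 12. [r6c1∈{2}] r6c1's peers cover all but 2 ⇒ r6c1=2.
Step 13. [r5c2∈{4}] r5c2 has the single candidate 4 ⇒ r5c2=4.
Step 14. [r5c3∈{1}] r5c3 has the single candidate 1, so r5c3=1.
Step 15. [r2c6∈{3}] nothing but 3 survives at r2c6, so r2c6=3.
Step 16. [r4c4∈{1}] r4c4's peers cover all but 1. So r4c4=1.
Step 17. [r2c1∈{5}] only 5 remains possible at r2c1 ⇒ r2c1=5.
Step 18. [r3c6∈{5}] only 5 remains possible at r3c6, so r3c6=5.
Step 19. [r4c5∈{3}] nothing but 3 survives at r4c5 ⇒ r4c5=3.
Step 20. [r3c2∈{6}] r3c2 is down to just 6, so r3c2=6.
Step 21. [r3c5∈{4}] r3c5 is down to just 4, so r3c5=4.
Step 22. [r1c3∈{6}] nothing but 6 survives at r1c3 ⇒ r1c3=6.

Answer: 3 1 6 5 2 4 / 5 2 4 6 1 3 / 1 6 3 2 4 5 / 4 5 2 1 3 6 / 6 4 1 3 5 2 / 2 3 5 4 6 1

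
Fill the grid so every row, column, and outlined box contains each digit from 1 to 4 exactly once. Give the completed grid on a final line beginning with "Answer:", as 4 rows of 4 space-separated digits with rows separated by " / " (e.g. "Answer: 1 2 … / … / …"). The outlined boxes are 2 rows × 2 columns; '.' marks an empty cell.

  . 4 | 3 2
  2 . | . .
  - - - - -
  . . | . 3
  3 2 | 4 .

Step 1. [r2c3∈{1}] r2c3's peers cover all but 1 ⇒ r2c3=1.
Step 2. [r1c1∈{1}] r1c1 is down to just 1. So r1c1=1.
Step 3. [r4c4∈{1}] nothing but 1 survives at r4c4. So r4c4=1.
Step 4. [r3c1∈{4}] r3c1 has the single candidate 4 ⇒ r3c1=4.
Step 5. [r3c3∈{2}] nothing but 2 survives at r3c3, so r3c3=2.
Step 6. [r2c4∈{4}] only 4 remains possible at r2c4, so r2c4=4.
Step 7. [r2c2∈{3}] r2c2's peers cover all but 3, so r2c2=3.
Step 8. [r3c2∈{1}] nothing but 1 survives at r3c2 ⇒ r3c2=1.

Answer: 1 4 3 2 / 2 3 1 4 / 4 1 2 3 / 3 2 4 1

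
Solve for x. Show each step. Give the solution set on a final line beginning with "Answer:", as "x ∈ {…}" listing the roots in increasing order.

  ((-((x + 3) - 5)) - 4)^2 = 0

Step 1. [((-((x + 3) - 5)) - 4)^2 = 0] 0 ≥ 0, LHS is (·)² — take ±√, so sqrt: (-((x + 3) - 5)) - 4 = 0.
Step 2. [(-((x + 3) - 5)) - 4 = 0] add 4: x sits inside (… - 4), so sub: -((x + 3) - 5) = 4.
Step 3. [-((x + 3) - 5) = 4] LHS negated; negate both sides. So neg: (x + 3) - 5 = -4.
Step 4. [(x + 3) - 5 = -4] the outer -5 inverts by adding 5. So sub: x + 3 = 1.
Step 5. [x + 3 = 1] subtract 3: x sits inside (… + 3), so sub: x = -2.

Answer: x ∈ {-2}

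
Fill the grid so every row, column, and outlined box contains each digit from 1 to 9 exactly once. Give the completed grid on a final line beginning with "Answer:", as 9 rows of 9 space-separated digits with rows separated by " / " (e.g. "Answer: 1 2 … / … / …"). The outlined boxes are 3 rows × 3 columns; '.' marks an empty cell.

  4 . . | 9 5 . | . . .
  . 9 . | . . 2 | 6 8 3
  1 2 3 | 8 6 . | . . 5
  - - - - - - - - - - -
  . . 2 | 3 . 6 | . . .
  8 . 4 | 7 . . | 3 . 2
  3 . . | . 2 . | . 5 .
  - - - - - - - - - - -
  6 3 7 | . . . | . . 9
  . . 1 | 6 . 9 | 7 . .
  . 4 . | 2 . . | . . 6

Step 1. [r7c4∈{1,4,5}] col 4 places 5 nowhere but r7c4, so r7c4=5.
Step 2. [r9c7∈{1,5,8}] col 7 places 5 nowhere but r9c7. So r9c7=5.
Step 3. [r5c8∈{1,6,9}] in col 8, 6 fits only at r5c8 ⇒ r5c8=6.
Step 4. [r1c6∈{1,3,7}] r1c6 is the only open cell in row 1 admitting 3, so r1c6=3.
Step 5. [r5c6∈{1,5}] 5 has one home in col 6: r5c6 ⇒ r5c6=5.
Step 6. [r5c2∈{1}] r5c2's peers cover all but 1. So r5c2=1.
Step 7. [r9c1∈{9}] r9c1 is down to just 9, so r9c1=9.
Step 8. [r9c3∈{8}] nothing but 8 survives at r9c3 ⇒ r9c3=8.
Step 9. [r1c3∈{6}] only 6 remains possible at r1c3, so r1c3=6.
Step 10. [r8c1∈{2,5}] in col 1, 2 fits only at r8c1, so r8c1=2.
Step 11. [r5c5∈{9}] only 9 remains possible at r5c5. So r5c5=9.
Step 12. [r1c2∈{7,8}] in row 1, 8 fits only at r1c2. So r1c2=8.
Step 13. [r2c1∈{5,7}] 7 has one home in box 1: r2c1. So r2c1=7.
Step 14. [r3c6∈{4,7}] r3c6 is the only open cell in box 2 admitting 7, so r3c6=7.
Step 15. [r9c6∈{1}] r9c6 is down to just 1. So r9c6=1.
Step 16. [r9c8∈{3}] only 3 remains possible at r9c8. So r9c8=3.
Step 17. [r8c8∈{4}] r8c8 has the single candidate 4. So r8c8=4.
Step 18. [r8c9∈{8}] r8c9 is down to just 8, so r8c9=8.
Step 19. [r3c7∈{4,9}] 4 has one home in row 3: r3c7. So r3c7=4.
Step 20. [r6c2∈{6,7}] row 6 places 6 nowhere but r6c2. So r6c2=6.
Step 21. [r6c9∈{1,4,7}] across row 6, 7 lands solely at r6c9, so r6c9=7.
Step 22. [r1c9∈{1}] nothing but 1 survives at r1c9, so r1c9=1.
Step 23. [r1c7∈{2}] r1c7 is down to just 2. So r1c7=2.
Step 24. [r7c7∈{1}] only 1 remains possible at r7c7 ⇒ r7c7=1.
Step 25. [r6c4∈{1,4}] in row 6, 1 fits only at r6c4 ⇒ r6c4=1.
Step 26. [r6c6∈{4,8}] in row 6, 4 fits only at r6c6 ⇒ r6c6=4.
Step 27. [r7c5∈{4,8}] r7c5 is the only open cell in row 7 admitting 4. So r7c5=4.
Step 28. [r6c7∈{8,9}] r6c7 is the only open cell in row 6 admitting 8 ⇒ r6c7=8.
Step 29. [r4c1∈{5}] nothing but 5 survives at r4c1. So r4c1=5.
Step 30. [r3c8∈{9}] r3c8 has the single candidate 9, so r3c8=9.
Step 31. [r7c8∈{2}] r7c8 is down to just 2, so r7c8=2.
Step 32. [r4c2∈{7}] r4c2 has the single candidate 7. So r4c2=7.
Step 33. [r2c3∈{5}] r2c3 has the single candidate 5 ⇒ r2c3=5.
Step 34. [r4c5∈{8}] r4c5 is down to just 8 ⇒ r4c5=8.
Step 35. [r8c2∈{5}] nothing but 5 survives at r8c2 ⇒ r8c2=5.
Step 36. [r6c3∈{9}] only 9 remains possible at r6c3, so r6c3=9.
Step 37. [r8c5∈{3}] r8c5's peers cover all but 3 ⇒ r8c5=3.
Step 38. [r4c7∈{9}] r4c7 has the single candidate 9 ⇒ r4c7=9.
Step 39. [r9c5∈{7}] r9c5 is down to just 7 ⇒ r9c5=7.
Step 40. [r2c5∈{1}] r2c5 is down to just 1. So r2c5=1.
Step 41. [r4c9∈{4}] r4c9 is down to just 4 ⇒ r4c9=4.
Step 42. [r1c8∈{7}] r1c8's peers cover all but 7. So r1c8=7.
Step 43. [r2c4∈{4}] nothing but 4 survives at r2c4. So r2c4=4.
Step 44. [r4c8∈{1}] nothing but 1 survives at r4c8, so r4c8=1.
Step 45. [r7c6∈{8}] r7c6 is down to just 8 ⇒ r7c6=8.

Answer: 4 8 6 9 5 3 2 7 1 / 7 9 5 4 1 2 6 8 3 / 1 2 3 8 6 7 4 9 5 / 5 7 2 3 8 6 9 1 4 / 8 1 4 7 9 5 3 6 2 / 3 6 9 1 2 4 8 5 7 / 6 3 7 5 4 8 1 2 9 / 2 5 1 6 3 9 7 4 8 / 9 4 8 2 7 1 5 3 6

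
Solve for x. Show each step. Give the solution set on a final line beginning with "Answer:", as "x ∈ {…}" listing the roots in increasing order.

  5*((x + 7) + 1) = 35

Step 1. [5*((x + 7) + 1) = 35] divide by the outer 5, so div: (x + 7) + 1 = 7.
Step 2. [(x + 7) + 1 = 7] peel the +1: subtract 1 from each side. So sub: x + 7 = 6.
Step 3. [x + 7 = 6] peel the +7: subtract 7 from each side. So sub: x = -1.

Answer: x ∈ {-1}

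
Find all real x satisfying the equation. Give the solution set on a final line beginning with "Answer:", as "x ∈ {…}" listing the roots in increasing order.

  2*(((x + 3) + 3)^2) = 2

Step 1. [2*(((x + 3) + 3)^2) = 2] divide by the outer 2, so div: ((x + 3) + 3)^2 = 1.
Step 2. [((x + 3) + 3)^2 = 1] 1 ≥ 0, LHS is (·)² — take ±√. So sqrt: (x + 3) + 3 = 1 or -1.
Step 3. [(x + 3) + 3 = 1 or -1] the outer +3 inverts by subtracting 3 ⇒ sub: x + 3 = -2 or -4.
Step 4. [x + 3 = -2 or -4] 3 comes off first (subtract 3) ⇒ sub: x = -5 or -7.

Answer: x ∈ {-7, -5}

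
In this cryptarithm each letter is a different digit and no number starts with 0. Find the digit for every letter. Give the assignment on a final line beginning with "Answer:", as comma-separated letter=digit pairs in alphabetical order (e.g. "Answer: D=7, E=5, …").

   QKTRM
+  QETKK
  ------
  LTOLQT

Step 1. [L] adding two 5-digit numbers gives at most 5+1 digits, and here it does — L is that final carry and must be 1. So L=1.
Step 2. [col 1: M + K ≡ T (mod 10)] no forcing yet in column 1 (carry-in 0); K=6 is free and consistent — try it, so K=6.
Step 3. [col 1: M + K ≡ T (mod 10)] T=0 is one option consistent with column 1 (M + K ≡ T (mod 10), carry-in 0) — take it, so T=0.
Step 4. [col 1: M + K ≡ T (mod 10)] column 1: given K=6, T=0, carry-in 0, and digits 0,1,6 already taken and all letters distinct, M+K≡T (mod 10) forces M=4 ⇒ M=4.
Step 5. [col 2: R + K ≡ Q (mod 10)] several values work for Q in column 2 (R + K ≡ Q (mod 10), carry-in 1); try Q=5 ⇒ Q=5.
Step 6. [col 2: R + K ≡ Q (mod 10)] in column 2 we have R+K≡Q with carry-in 1; given K=6, Q=5 and digits 0,1,4,5,6 already taken and all letters distinct, that pins R to 8, so R=8.
Step 7. [col 4: K + E ≡ O (mod 10)] several values work for O in column 4 (K + E ≡ O (mod 10), carry-in 0); try O=9, so O=9.
Step 8. [col 4: K + E ≡ O (mod 10)] column 4 reads K+E+carry(0)=O with K=6, O=9; with digits 0,1,4,5,6,8,9 already taken and all letters distinct, the only value for E is 3 ⇒ E=3.

Answer: E=3, K=6, L=1, M=4, O=9, Q=5, R=8, T=0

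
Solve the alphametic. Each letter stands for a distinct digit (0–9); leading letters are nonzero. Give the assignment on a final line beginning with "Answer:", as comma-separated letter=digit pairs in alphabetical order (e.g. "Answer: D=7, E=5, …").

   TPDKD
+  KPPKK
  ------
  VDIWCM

Step 1. [col 1: D + K ≡ M (mod 10)] several values work for M in column 1 (D + K ≡ M (mod 10), carry-in 0); try M=5 ⇒ M=5.
Step 2. [col 1: D + K ≡ M (mod 10)] D=2 is one option consistent with column 1 (D + K ≡ M (mod 10), carry-in 0) — take it. So D=2.
Step 3. [V] adding two 5-digit numbers gives at most 5+1 digits, and here it does — V is that final carry and must be 1 ⇒ V=1.
Step 4. [col 1: D + K ≡ M (mod 10)] column 1 reads D+K+carry(0)=M with D=2, M=5; with digits 1,2,5 already taken and all letters distinct, the only value for K is 3. So K=3.
Step 5. [col 2: K + K ≡ C (mod 10)] in column 2 we have K+K≡C with carry-in 0; given K=3 and digits 1,2,3,5 already taken and all letters distinct, that pins C to 6 ⇒ C=6.
Step 6. [col 3: D + P ≡ W (mod 10)] several values work for P in column 3 (D + P ≡ W (mod 10), carry-in 0); try P=7, so P=7.
Step 7. [col 3: D + P ≡ W (mod 10)] column 3: given D=2, P=7, carry-in 0, and digits 1,2,3,5,6,7 already taken and all letters distinct, D+P≡W (mod 10) forces W=9. So W=9.
Step 8. [col 4: P + P ≡ I (mod 10)] column 4 reads P+P+carry(0)=I with P=7; with digits 1,2,3,5,6,7,9 already taken and all letters distinct, the only value for I is 4, so I=4.
Step 9. [col 5: T + K ≡ D (mod 10)] column 5 reads T+K+carry(1)=D with K=3, D=2; with digits 1,2,3,4,5,6,7,9 already taken and all letters distinct, the only value for T is 8, so T=8.

Answer: C=6, D=2, I=4, K=3, M=5, P=7, T=8, V=1, W=9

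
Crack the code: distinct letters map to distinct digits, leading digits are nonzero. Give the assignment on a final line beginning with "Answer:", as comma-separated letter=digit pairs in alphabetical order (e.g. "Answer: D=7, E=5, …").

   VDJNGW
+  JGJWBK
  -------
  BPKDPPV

Step 1. [col 1: W + K ≡ V (mod 10)] column 1 (W + K ≡ V (mod 10), carry-in 0) doesn't pin V yet; pick V=7 and continue ⇒ V=7.
Step 2. [B] adding two 6-digit numbers gives at most 6+1 digits, and here it does — B is that final carry and must be 1 ⇒ B=1.
Step 3. [col 1: W + K ≡ V (mod 10)] column 1 (W + K ≡ V (mod 10), carry-in 0) doesn't pin W yet; pick W=3 and continue ⇒ W=3.
Step 4. [col 1: W + K ≡ V (mod 10)] in column 1 we have W+K≡V with carry-in 0; given W=3, V=7 and digits 1,3,7 already taken and all letters distinct, that pins K to 4. So K=4.
Step 5. [col 2: G + B ≡ P (mod 10)] no forcing yet in column 2 (carry-in 0); G=9 is free and consistent — try it ⇒ G=9.
Step 6. [col 2: G + B ≡ P (mod 10)] in column 2 we have G+B≡P with carry-in 0; given G=9, B=1 and digits 1,3,4,7,9 already taken and all letters distinct, that pins P to 0 ⇒ P=0.
Step 7. [col 3: N + W ≡ P (mod 10)] column 3: given W=3, P=0, carry-in 1, and digits 0,1,3,4,7,9 already taken and all letters distinct, N+W≡P (mod 10) forces N=6 ⇒ N=6.
Step 8. [col 4: J + J ≡ D (mod 10)] from column 4 (nothing yet, carry-in 1, digits 0,1,3,4,6,7,9 already taken and all letters distinct): J must equal 2, so J=2.
Step 9. [col 4: J + J ≡ D (mod 10)] in column 4 we have J+J≡D with carry-in 1; given J=2 and digits 0,1,2,3,4,6,7,9 already taken and all letters distinct, that pins D to 5 ⇒ D=5.

Answer: B=1, D=5, G=9, J=2, K=4, N=6, P=0, V=7, W=3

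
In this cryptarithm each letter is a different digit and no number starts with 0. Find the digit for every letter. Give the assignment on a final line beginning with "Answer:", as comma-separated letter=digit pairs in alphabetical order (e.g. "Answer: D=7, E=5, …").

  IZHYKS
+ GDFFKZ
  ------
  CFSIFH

Step 1. [col 1: S + Z ≡ H (mod 10)] Z=6 is one option consistent with column 1 (S + Z ≡ H (mod 10), carry-in 0) — take it. So Z=6.
Step 2. [col 1: S + Z ≡ H (mod 10)] no forcing yet in column 1 (carry-in 0); H=0 is free and consistent — try it ⇒ H=0.
Step 3. [col 1: S + Z ≡ H (mod 10)] in column 1 we have S+Z≡H with carry-in 0; given Z=6, H=0 and digits 0,6 already taken and all letters distinct, that pins S to 4, so S=4.
Step 4. [col 2: K + K ≡ F (mod 10)] column 2 (K + K ≡ F (mod 10), carry-in 1) doesn't pin F yet; pick F=3 and continue. So F=3.
Step 5. [col 2: K + K ≡ F (mod 10)] from column 2 (F=3, carry-in 1, digits 0,3,4,6 already taken and all letters distinct): K must equal 1, so K=1.
Step 6. [col 3: Y + F ≡ I (mod 10)] no forcing yet in column 3 (carry-in 0); Y=9 is free and consistent — try it, so Y=9.
Step 7. [col 3: Y + F ≡ I (mod 10)] in column 3 we have Y+F≡I with carry-in 0; given Y=9, F=3 and digits 0,1,3,4,6,9 already taken and all letters distinct, that pins I to 2, so I=2.
Step 8. [col 5: Z + D ≡ F (mod 10)] column 5: given Z=6, F=3, carry-in 0, and digits 0,1,2,3,4,6,9 already taken and all letters distinct, Z+D≡F (mod 10) forces D=7, so D=7.
Step 9. [col 6: I + G ≡ C (mod 10)] in column 6 we have I+G≡C with carry-in 1; given I=2 and digits 0,1,2,3,4,6,7,9 already taken and all letters distinct, that pins G to 5. So G=5.
Step 10. [col 6: I + G ≡ C (mod 10)] in column 6 we have I+G≡C with carry-in 1; given I=2, G=5 and digits 0,1,2,3,4,5,6,7,9 already taken and all letters distinct, that pins C to 8 ⇒ C=8.

Answer: C=8, D=7, F=3, G=5, H=0, I=2, K=1, S=4, Y=9, Z=6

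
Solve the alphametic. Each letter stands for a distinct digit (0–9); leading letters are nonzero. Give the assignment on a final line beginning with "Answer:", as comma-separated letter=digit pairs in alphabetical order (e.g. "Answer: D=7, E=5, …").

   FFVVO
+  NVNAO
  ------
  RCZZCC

Step 1. [col 1: O + O ≡ C (mod 10)] no forcing yet in column 1 (carry-in 0); O=3 is free and consistent — try it. So O=3.
Step 2. [col 1: O + O ≡ C (mod 10)] column 1 reads O+O+carry(0)=C with O=3; with digits 3 already taken and all letters distinct, the only value for C is 6. So C=6.
Step 3. [R] R is the leading digit of a 6-digit sum of two 5-digit numbers; the final carry is exactly 1 ⇒ R=1.
Step 4. [col 2: V + A ≡ C (mod 10)] no forcing yet in column 2 (carry-in 0); A=4 is free and consistent — try it. So A=4.
Step 5. [col 2: V + A ≡ C (mod 10)] column 2 reads V+A+carry(0)=C with A=4, C=6; with digits 1,3,4,6 already taken and all letters distinct, the only value for V is 2, so V=2.
Step 6. [col 3: V + N ≡ Z (mod 10)] Z=0 is one option consistent with column 3 (V + N ≡ Z (mod 10), carry-in 0) — take it. So Z=0.
Step 7. [col 3: V + N ≡ Z (mod 10)] column 3: given V=2, Z=0, carry-in 0, and digits 0,1,2,3,4,6 already taken and all letters distinct, V+N≡Z (mod 10) forces N=8, so N=8.
Step 8. [col 4: F + V ≡ Z (mod 10)] column 4: given V=2, Z=0, carry-in 1, and digits 0,1,2,3,4,6,8 already taken and all letters distinct, F+V≡Z (mod 10) forces F=7. So F=7.

Answer: A=4, C=6, F=7, N=8, O=3, R=1, V=2, Z=0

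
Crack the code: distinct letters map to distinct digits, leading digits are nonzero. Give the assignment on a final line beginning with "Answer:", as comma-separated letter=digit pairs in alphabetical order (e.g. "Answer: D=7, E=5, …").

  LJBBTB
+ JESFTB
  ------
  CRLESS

Step 1. [col 1: B + B ≡ S (mod 10)] several values work for S in column 1 (B + B ≡ S (mod 10), carry-in 0); try S=8. So S=8.
Step 2. [col 1: B + B ≡ S (mod 10)] B=4 is one option consistent with column 1 (B + B ≡ S (mod 10), carry-in 0) — take it ⇒ B=4.
Step 3. [col 2: T + T ≡ S (mod 10)] column 2 reads T+T+carry(0)=S with S=8; with digits 4,8 already taken and all letters distinct, the only value for T is 9 ⇒ T=9.
Step 4. [col 3: B + F ≡ E (mod 10)] several values work for E in column 3 (B + F ≡ E (mod 10), carry-in 1); try E=5 ⇒ E=5.
Step 5. [col 3: B + F ≡ E (mod 10)] in column 3 we have B+F≡E with carry-in 1; given B=4, E=5 and digits 4,5,8,9 already taken and all letters distinct, that pins F to 0, so F=0.
Step 6. [col 4: B + S ≡ L (mod 10)] column 4 reads B+S+carry(0)=L with B=4, S=8; with digits 0,4,5,8,9 already taken and all letters distinct, the only value for L is 2 ⇒ L=2.
Step 7. [col 5: J + E ≡ R (mod 10)] no forcing yet in column 5 (carry-in 1); R=7 is free and consistent — try it, so R=7.
Step 8. [col 5: J + E ≡ R (mod 10)] in column 5 we have J+E≡R with carry-in 1; given E=5, R=7 and digits 0,2,4,5,7,8,9 already taken and all letters distinct, that pins J to 1 ⇒ J=1.
Step 9. [col 6: L + J ≡ C (mod 10)] in column 6 we have L+J≡C with carry-in 0; given L=2, J=1 and digits 0,1,2,4,5,7,8,9 already taken and all letters distinct, that pins C to 3 ⇒ C=3.

Answer: B=4, C=3, E=5, F=0, J=1, L=2, R=7, S=8, T=9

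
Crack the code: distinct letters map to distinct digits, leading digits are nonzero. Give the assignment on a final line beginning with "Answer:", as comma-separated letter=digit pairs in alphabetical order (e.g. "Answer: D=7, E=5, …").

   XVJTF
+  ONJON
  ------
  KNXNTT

Step 1. [col 1: F + N ≡ T (mod 10)] N=5 is one option consistent with column 1 (F + N ≡ T (mod 10), carry-in 0) — take it, so N=5.
Step 2. [K] K is the leading digit of a 6-digit sum of two 5-digit numbers; the final carry is exactly 1. So K=1.
Step 3. [col 1: F + N ≡ T (mod 10)] F=8 is one option consistent with column 1 (F + N ≡ T (mod 10), carry-in 0) — take it. So F=8.
Step 4. [col 1: F + N ≡ T (mod 10)] in column 1 we have F+N≡T with carry-in 0; given F=8, N=5 and digits 1,5,8 already taken and all letters distinct, that pins T to 3, so T=3.
Step 5. [col 2: T + O ≡ T (mod 10)] column 2 reads T+O+carry(1)=T with T=3; with digits 1,3,5,8 already taken and all letters distinct, the only value for O is 9 ⇒ O=9.
Step 6. [col 3: J + J ≡ N (mod 10)] J=7 is one option consistent with column 3 (J + J ≡ N (mod 10), carry-in 1) — take it. So J=7.
Step 7. [col 4: V + N ≡ X (mod 10)] column 4 (V + N ≡ X (mod 10), carry-in 1) doesn't pin V yet; pick V=0 and continue ⇒ V=0.
Step 8. [col 4: V + N ≡ X (mod 10)] in column 4 we have V+N≡X with carry-in 1; given V=0, N=5 and digits 0,1,3,5,7,8,9 already taken and all letters distinct, that pins X to 6. So X=6.

Answer: F=8, J=7, K=1, N=5, O=9, T=3, V=0, X=6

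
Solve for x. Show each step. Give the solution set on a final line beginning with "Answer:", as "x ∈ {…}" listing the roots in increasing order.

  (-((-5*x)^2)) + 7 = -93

Step 1. [(-((-5*x)^2)) + 7 = -93] subtract 7: x sits inside (… + 7). So sub: -((-5*x)^2) = -100.
Step 2. [-((-5*x)^2) = -100] LHS negated; negate both sides, so neg: (-5*x)^2 = 100.
Step 3. [(-5*x)^2 = 100] LHS squared, RHS 100 ≥ 0: apply √ (±) ⇒ sqrt: -5*x = 10 or -10.
Step 4. [-5*x = 10 or -10] divide by the outer -5 ⇒ div: x = -2 or 2.

Answer: x ∈ {-2, 2}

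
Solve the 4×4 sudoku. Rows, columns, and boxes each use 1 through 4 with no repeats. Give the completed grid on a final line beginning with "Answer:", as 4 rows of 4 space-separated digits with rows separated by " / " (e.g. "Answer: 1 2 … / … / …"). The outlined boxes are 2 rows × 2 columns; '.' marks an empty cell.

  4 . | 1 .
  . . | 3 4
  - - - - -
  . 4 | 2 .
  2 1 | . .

Step 1. [r4c4∈{3}] r4c4's peers cover all but 3, so r4c4=3.
Step 2. [r1c2∈{2,3}] 3 has one home in row 1: r1c2. So r1c2=3.
Step 3. [r2c2∈{2}] nothing but 2 survives at r2c2 ⇒ r2c2=2.
Step 4. [r1c4∈{2}] r1c4's peers cover all but 2, so r1c4=2.
Step 5. [r3c4∈{1}] r3c4 is down to just 1 ⇒ r3c4=1.
Step 6. [r3c1∈{3}] r3c1 is down to just 3. So r3c1=3.
Step 7. [r4c3∈{4}] r4c3 is down to just 4 ⇒ r4c3=4.
Step 8. [r2c1∈{1}] r2c1 is down to just 1, so r2c1=1.

Answer: 4 3 1 2 / 1 2 3 4 / 3 4 2 1 / 2 1 4 3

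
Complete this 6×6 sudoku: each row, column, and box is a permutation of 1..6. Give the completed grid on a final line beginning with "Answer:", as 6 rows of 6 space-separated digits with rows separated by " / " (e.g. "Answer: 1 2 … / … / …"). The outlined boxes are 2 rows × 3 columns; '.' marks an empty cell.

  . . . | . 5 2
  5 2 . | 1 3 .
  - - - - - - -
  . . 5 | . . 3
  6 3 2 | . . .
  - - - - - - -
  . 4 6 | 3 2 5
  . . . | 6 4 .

Step 1. [r1c4∈{4}] nothing but 4 survives at r1c4, so r1c4=4.
Step 2. [r5c1∈{1}] r5c1 is down to just 1. So r5c1=1.
Step 3. [r4c5∈{1}] r4c5 is down to just 1 ⇒ r4c5=1.
Step 4. [r1c3∈{1,3}] 1 has one home in col 3: r1c3, so r1c3=1.
Step 5. [r6c1∈{2,3}] in row 6, 2 fits only at r6c1. So r6c1=2.
Step 6. [r4c6∈{4}] r4c6 is down to just 4. So r4c6=4.
Step 7. [r4c4∈{5}] nothing but 5 survives at r4c4 ⇒ r4c4=5.
Step 8. [r6c2∈{5}] nothing but 5 survives at r6c2. So r6c2=5.
Step 9. [r3c4∈{2}] r3c4's peers cover all but 2. So r3c4=2.
Step 10. [r3c5∈{6}] nothing but 6 survives at r3c5 ⇒ r3c5=6.
Step 11. [r3c2∈{1}] only 1 remains possible at r3c2 ⇒ r3c2=1.
Step 12. [r1c2∈{6}] only 6 remains possible at r1c2 ⇒ r1c2=6.
Step 13. [r6c6∈{1}] only 1 remains possible at r6c6. So r6c6=1.
Step 14. [r6c3∈{3}] r6c3 has the single candidate 3. So r6c3=3.
Step 15. [r1c1∈{3}] nothing but 3 survives at r1c1 ⇒ r1c1=3.
Step 16. [r3c1∈{4}] r3c1 has the single candidate 4, so r3c1=4.
Step 17. [r2c6∈{6}] only 6 remains possible at r2c6, so r2c6=6.
Step 18. [r2c3∈{4}] r2c3 is down to just 4. So r2c3=4.

Answer: 3 6 1 4 5 2 / 5 2 4 1 3 6 / 4 1 5 2 6 3 / 6 3 2 5 1 4 / 1 4 6 3 2 5 / 2 5 3 6 4 1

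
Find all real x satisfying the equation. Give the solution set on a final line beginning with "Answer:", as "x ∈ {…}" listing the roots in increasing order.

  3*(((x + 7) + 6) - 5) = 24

Step 1. [3*(((x + 7) + 6) - 5) = 24] 3 out front; divide by 3 ⇒ div: ((x + 7) + 6) - 5 = 8.
Step 2. [((x + 7) + 6) - 5 = 8] add 5: x sits inside (… - 5), so sub: (x + 7) + 6 = 13.
Step 3. [(x + 7) + 6 = 13] peel the +6: subtract 6 from each side ⇒ sub: x + 7 = 7.
Step 4. [x + 7 = 7] the outer +7 inverts by subtracting 7 ⇒ sub: x = 0.

Answer: x ∈ {0}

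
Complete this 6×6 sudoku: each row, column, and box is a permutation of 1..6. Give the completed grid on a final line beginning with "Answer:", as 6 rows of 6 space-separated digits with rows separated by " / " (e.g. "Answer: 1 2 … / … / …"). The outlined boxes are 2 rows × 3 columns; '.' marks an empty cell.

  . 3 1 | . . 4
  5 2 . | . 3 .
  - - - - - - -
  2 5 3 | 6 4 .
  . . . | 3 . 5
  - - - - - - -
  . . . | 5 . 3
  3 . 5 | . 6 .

Step 1. [r4c5∈{1,2}] in row 4, 2 fits only at r4c5 ⇒ r4c5=2.
Step 2. [r5c5∈{1}] r5c5 is down to just 1 ⇒ r5c5=1.
Step 3. [r4c1∈{1,4,6}] across col 1, 1 lands solely at r4c1, so r4c1=1.
Step 4. [r5c1∈{4,6}] r5c1 is the only open cell in col 1 admitting 4. So r5c1=4.
Step 5. [r2c3∈{4,6}] across row 2, 4 lands solely at r2c3, so r2c3=4.
Step 6. [r5c2∈{6}] r5c2's peers cover all but 6 ⇒ r5c2=6.
Step 7. [r1c4∈{2}] r1c4 has the single candidate 2, so r1c4=2.
Step 8. [r3c6∈{1}] r3c6 is down to just 1 ⇒ r3c6=1.
Step 9. [r4c2∈{4}] r4c2 is down to just 4 ⇒ r4c2=4.
Step 10. [r1c5∈{5}] nothing but 5 survives at r1c5. So r1c5=5.
Step 11. [r4c3∈{6}] r4c3 has the single candidate 6, so r4c3=6.
Step 12. [r5c3∈{2}] nothing but 2 survives at r5c3, so r5c3=2.
Step 13. [r2c6∈{6}] only 6 remains possible at r2c6 ⇒ r2c6=6.
Step 14. [r1c1∈{6}] r1c1 is down to just 6, so r1c1=6.
Step 15. [r6c6∈{2}] r6c6's peers cover all but 2, so r6c6=2.
Step 16. [r6c2∈{1}] r6c2 is down to just 1, so r6c2=1.
Step 17. [r6c4∈{4}] nothing but 4 survives at r6c4, so r6c4=4.
Step 18. [r2c4∈{1}] r2c4's peers cover all but 1, so r2c4=1.

Answer: 6 3 1 2 5 4 / 5 2 4 1 3 6 / 2 5 3 6 4 1 / 1 4 6 3 2 5 / 4 6 2 5 1 3 / 3 1 5 4 6 2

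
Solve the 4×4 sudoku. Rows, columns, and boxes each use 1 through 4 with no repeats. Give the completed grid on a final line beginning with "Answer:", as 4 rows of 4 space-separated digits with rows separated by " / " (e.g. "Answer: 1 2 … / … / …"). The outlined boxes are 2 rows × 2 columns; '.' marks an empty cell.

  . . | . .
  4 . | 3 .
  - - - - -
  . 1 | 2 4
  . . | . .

Step 1. [r2c4∈{1,2}] row 2 places 1 nowhere but r2c4 ⇒ r2c4=1.
Step 2. [r3c1∈{3}] r3c1's peers cover all but 3 ⇒ r3c1=3.
Step 3. [r2c2∈{2}] nothing but 2 survives at r2c2, so r2c2=2.
Step 4. [r4c1∈{2}] nothing but 2 survives at r4c1 ⇒ r4c1=2.
Step 5. [r1c1∈{1}] nothing but 1 survives at r1c1, so r1c1=1.
Step 6. [r1c2∈{3}] nothing but 3 survives at r1c2. So r1c2=3.
Step 7. [r1c3∈{4}] r1c3 is down to just 4, so r1c3=4.
Step 8. [r4c3∈{1}] r4c3's peers cover all but 1, so r4c3=1.
Step 9. [r1c4∈{2}] only 2 remains possible at r1c4 ⇒ r1c4=2.
Step 10. [r4c2∈{4}] r4c2 has the single candidate 4. So r4c2=4.
Step 11. [r4c4∈{3}] only 3 remains possible at r4c4. So r4c4=3.

Answer: 1 3 4 2 / 4 2 3 1 / 3 1 2 4 / 2 4 1 3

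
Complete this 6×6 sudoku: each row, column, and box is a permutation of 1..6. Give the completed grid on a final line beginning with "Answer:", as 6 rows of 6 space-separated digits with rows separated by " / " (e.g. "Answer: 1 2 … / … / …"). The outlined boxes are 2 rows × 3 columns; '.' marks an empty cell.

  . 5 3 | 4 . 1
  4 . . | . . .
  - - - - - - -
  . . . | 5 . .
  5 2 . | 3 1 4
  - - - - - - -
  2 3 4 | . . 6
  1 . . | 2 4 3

Step 1. [r3c5∈{2,6}] r3c5 is the only open cell in box 4 admitting 6, so r3c5=6.
Step 2. [r2c3∈{1,2,6}] r2c3 is the only open cell in col 3 admitting 2. So r2c3=2.
Step 3. [r6c2∈{6}] nothing but 6 survives at r6c2. So r6c2=6.
Step 4. [r2c6∈{5}] only 5 remains possible at r2c6, so r2c6=5.
Step 5. [r3c2∈{1,4}] row 3 places 4 nowhere but r3c2. So r3c2=4.
Step 6. [r3c3∈{1}] r3c3's peers cover all but 1, so r3c3=1.
Step 7. [r2c5∈{3}] only 3 remains possible at r2c5, so r2c5=3.
Step 8. [r3c6∈{2}] r3c6 has the single candidate 2 ⇒ r3c6=2.
Step 9. [r2c2∈{1}] r2c2 has the single candidate 1 ⇒ r2c2=1.
Step 10. [r3c1∈{3}] only 3 remains possible at r3c1 ⇒ r3c1=3.
Step 11. [r5c5∈{5}] r5c5 is down to just 5, so r5c5=5.
Step 12. [r4c3∈{6}] r4c3 has the single candidate 6 ⇒ r4c3=6.
Step 13. [r1c1∈{6}] r1c1's peers cover all but 6, so r1c1=6.
Step 14. [r1c5∈{2}] r1c5's peers cover all but 2, so r1c5=2.
Step 15. [r5c4∈{1}] r5c4 is down to just 1, so r5c4=1.
Step 16. [r2c4∈{6}] r2c4 has the single candidate 6. So r2c4=6.
Step 17. [r6c3∈{5}] only 5 remains possible at r6c3, so r6c3=5.

Answer: 6 5 3 4 2 1 / 4 1 2 6 3 5 / 3 4 1 5 6 2 / 5 2 6 3 1 4 / 2 3 4 1 5 6 / 1 6 5 2 4 3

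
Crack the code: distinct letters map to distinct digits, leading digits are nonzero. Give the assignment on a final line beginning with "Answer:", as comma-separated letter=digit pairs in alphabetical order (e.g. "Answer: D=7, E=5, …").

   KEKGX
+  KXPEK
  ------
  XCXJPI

Step 1. [col 1: X + K ≡ I (mod 10)] X=1 is one option consistent with column 1 (X + K ≡ I (mod 10), carry-in 0) — take it, so X=1.
Step 2. [col 1: X + K ≡ I (mod 10)] several values work for K in column 1 (X + K ≡ I (mod 10), carry-in 0); try K=7, so K=7.
Step 3. [col 1: X + K ≡ I (mod 10)] column 1: given X=1, K=7, carry-in 0, and digits 1,7 already taken and all letters distinct, X+K≡I (mod 10) forces I=8. So I=8.
Step 4. [col 2: G + E ≡ P (mod 10)] P=2 is one option consistent with column 2 (G + E ≡ P (mod 10), carry-in 0) — take it. So P=2.
Step 5. [col 2: G + E ≡ P (mod 10)] column 2 (G + E ≡ P (mod 10), carry-in 0) doesn't pin G yet; pick G=3 and continue ⇒ G=3.
Step 6. [col 2: G + E ≡ P (mod 10)] from column 2 (G=3, P=2, carry-in 0, digits 1,2,3,7,8 already taken and all letters distinct): E must equal 9, so E=9.
Step 7. [col 3: K + P ≡ J (mod 10)] column 3: given K=7, P=2, carry-in 1, and digits 1,2,3,7,8,9 already taken and all letters distinct, K+P≡J (mod 10) forces J=0 ⇒ J=0.
Step 8. [col 5: K + K ≡ C (mod 10)] from column 5 (K=7, carry-in 1, digits 0,1,2,3,7,8,9 already taken and all letters distinct): C must equal 5. So C=5.

Answer: C=5, E=9, G=3, I=8, J=0, K=7, P=2, X=1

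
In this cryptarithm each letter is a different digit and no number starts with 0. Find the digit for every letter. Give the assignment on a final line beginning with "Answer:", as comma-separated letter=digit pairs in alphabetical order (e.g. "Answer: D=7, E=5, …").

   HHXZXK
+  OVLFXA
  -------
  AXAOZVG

Step 1. [col 1: K + A ≡ G (mod 10)] several values work for A in column 1 (K + A ≡ G (mod 10), carry-in 0); try A=1, so A=1.
Step 2. [col 1: K + A ≡ G (mod 10)] column 1 (K + A ≡ G (mod 10), carry-in 0) doesn't pin K yet; pick K=8 and continue ⇒ K=8.
Step 3. [col 1: K + A ≡ G (mod 10)] column 1 reads K+A+carry(0)=G with K=8, A=1; with digits 1,8 already taken and all letters distinct, the only value for G is 9, so G=9.
Step 4. [col 2: X + X ≡ V (mod 10)] several values work for X in column 2 (X + X ≡ V (mod 10), carry-in 0); try X=3, so X=3.
Step 5. [col 2: X + X ≡ V (mod 10)] column 2: given X=3, carry-in 0, and digits 1,3,8,9 already taken and all letters distinct, X+X≡V (mod 10) forces V=6 ⇒ V=6.
Step 6. [col 3: Z + F ≡ Z (mod 10)] column 3: given nothing yet, carry-in 0, and digits 1,3,6,8,9 already taken and all letters distinct, Z+F≡Z (mod 10) forces F=0 ⇒ F=0.
Step 7. [col 3: Z + F ≡ Z (mod 10)] several values work for Z in column 3 (Z + F ≡ Z (mod 10), carry-in 0); try Z=2. So Z=2.
Step 8. [col 4: X + L ≡ O (mod 10)] from column 4 (X=3, carry-in 0, digits 0,1,2,3,6,8,9 already taken and all letters distinct): O must equal 7 ⇒ O=7.
Step 9. [col 4: X + L ≡ O (mod 10)] in column 4 we have X+L≡O with carry-in 0; given X=3, O=7 and digits 0,1,2,3,6,7,8,9 already taken and all letters distinct, that pins L to 4, so L=4.
Step 10. [col 5: H + V ≡ A (mod 10)] column 5 reads H+V+carry(0)=A with V=6, A=1; with digits 0,1,2,3,4,6,7,8,9 already taken and all letters distinct, the only value for H is 5 ⇒ H=5.

Answer: A=1, F=0, G=9, H=5, K=8, L=4, O=7, V=6, X=3, Z=2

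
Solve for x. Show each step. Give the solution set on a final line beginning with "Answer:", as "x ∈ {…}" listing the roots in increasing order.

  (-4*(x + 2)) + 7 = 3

Step 1. [(-4*(x + 2)) + 7 = 3] +7 is outermost — subtract 7 both sides. So sub: -4*(x + 2) = -4.
Step 2. [-4*(x + 2) = -4] LHS = -4·(…); ÷-4 both sides, so div: x + 2 = 1.
Step 3. [x + 2 = 1] +2 is outermost — subtract 2 both sides, so sub: x = -1.

Answer: x ∈ {-1}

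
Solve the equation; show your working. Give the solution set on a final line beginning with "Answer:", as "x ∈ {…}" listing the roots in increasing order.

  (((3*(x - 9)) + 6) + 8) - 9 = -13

Step 1. [(((3*(x - 9)) + 6) + 8) - 9 = -13] 9 comes off first (add 9). So sub: ((3*(x - 9)) + 6) + 8 = -4.
Step 2. [((3*(x - 9)) + 6) + 8 = -4] peel the +8: subtract 8 from each side. So sub: (3*(x - 9)) + 6 = -12.
Step 3. [(3*(x - 9)) + 6 = -12] common factor 3 (LHS and -12) — divide through, so factor: (x - 9) + 2 = -4.
Step 4. [(x - 9) + 2 = -4] peel the +2: subtract 2 from each side ⇒ sub: x - 9 = -6.
Step 5. [x - 9 = -6] add 9: x sits inside (… - 9). So sub: x = 3.

Answer: x ∈ {3}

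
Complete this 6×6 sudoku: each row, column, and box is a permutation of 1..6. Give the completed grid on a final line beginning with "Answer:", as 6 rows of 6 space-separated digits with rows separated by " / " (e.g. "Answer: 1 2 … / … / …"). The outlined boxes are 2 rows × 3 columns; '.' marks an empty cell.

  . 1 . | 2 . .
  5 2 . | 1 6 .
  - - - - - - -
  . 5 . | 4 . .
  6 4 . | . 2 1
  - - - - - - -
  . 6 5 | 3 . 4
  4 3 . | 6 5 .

Step 1. [r1c1∈{3}] r1c1 has the single candidate 3 ⇒ r1c1=3.
Step 2. [r5c1∈{1,2}] across row 5, 2 lands solely at r5c1. So r5c1=2.
Step 3. [r3c5∈{3}] r3c5 has the single candidate 3, so r3c5=3.
Step 4. [r6c3∈{1}] r6c3's peers cover all but 1. So r6c3=1.
Step 5. [r1c3∈{4,6}] across row 1, 6 lands solely at r1c3 ⇒ r1c3=6.
Step 6. [r5c5∈{1}] r5c5 has the single candidate 1 ⇒ r5c5=1.
Step 7. [r4c3∈{3}] r4c3's peers cover all but 3. So r4c3=3.
Step 8. [r2c3∈{4}] r2c3 is down to just 4. So r2c3=4.
Step 9. [r1c6∈{5}] r1c6 has the single candidate 5 ⇒ r1c6=5.
Step 10. [r2c6∈{3}] nothing but 3 survives at r2c6. So r2c6=3.
Step 11. [r3c3∈{2}] nothing but 2 survives at r3c3, so r3c3=2.
Step 12. [r1c5∈{4}] only 4 remains possible at r1c5 ⇒ r1c5=4.
Step 13. [r3c1∈{1}] nothing but 1 survives at r3c1. So r3c1=1.
Step 14. [r3c6∈{6}] only 6 remains possible at r3c6, so r3c6=6.
Step 15. [r4c4∈{5}] r4c4 is down to just 5. So r4c4=5.
Step 16. [r6c6∈{2}] only 2 remains possible at r6c6. So r6c6=2.

Answer: 3 1 6 2 4 5 / 5 2 4 1 6 3 / 1 5 2 4 3 6 / 6 4 3 5 2 1 / 2 6 5 3 1 4 / 4 3 1 6 5 2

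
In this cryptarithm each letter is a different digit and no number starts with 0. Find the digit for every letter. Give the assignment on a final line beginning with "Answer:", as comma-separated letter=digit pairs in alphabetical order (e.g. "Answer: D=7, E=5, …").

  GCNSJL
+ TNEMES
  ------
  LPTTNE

Step 1. [col 1: L + S ≡ E (mod 10)] L=6 is one option consistent with column 1 (L + S ≡ E (mod 10), carry-in 0) — take it. So L=6.
Step 2. [col 1: L + S ≡ E (mod 10)] no forcing yet in column 1 (carry-in 0); E=7 is free and consistent — try it, so E=7.
Step 3. [col 1: L + S ≡ E (mod 10)] in column 1 we have L+S≡E with carry-in 0; given L=6, E=7 and digits 6,7 already taken and all letters distinct, that pins S to 1, so S=1.
Step 4. [col 2: J + E ≡ N (mod 10)] no forcing yet in column 2 (carry-in 0); N=5 is free and consistent — try it ⇒ N=5.
Step 5. [col 2: J + E ≡ N (mod 10)] column 2 reads J+E+carry(0)=N with E=7, N=5; with digits 1,5,6,7 already taken and all letters distinct, the only value for J is 8. So J=8.
Step 6. [col 3: S + M ≡ T (mod 10)] several values work for M in column 3 (S + M ≡ T (mod 10), carry-in 1); try M=0, so M=0.
Step 7. [col 3: S + M ≡ T (mod 10)] column 3 reads S+M+carry(1)=T with S=1, M=0; with digits 0,1,5,6,7,8 already taken and all letters distinct, the only value for T is 2 ⇒ T=2.
Step 8. [col 5: C + N ≡ P (mod 10)] column 5 reads C+N+carry(1)=P with N=5; with digits 0,1,2,5,6,7,8 already taken and all letters distinct, the only value for C is 3, so C=3.
Step 9. [col 5: C + N ≡ P (mod 10)] column 5: given C=3, N=5, carry-in 1, and digits 0,1,2,3,5,6,7,8 already taken and all letters distinct, C+N≡P (mod 10) forces P=9. So P=9.
Step 10. [col 6: G + T ≡ L (mod 10)] in column 6 we have G+T≡L with carry-in 0; given T=2, L=6 and digits 0,1,2,3,5,6,7,8,9 already taken and all letters distinct, that pins G to 4. So G=4.

Answer: C=3, E=7, G=4, J=8, L=6, M=0, N=5, P=9, S=1, T=2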